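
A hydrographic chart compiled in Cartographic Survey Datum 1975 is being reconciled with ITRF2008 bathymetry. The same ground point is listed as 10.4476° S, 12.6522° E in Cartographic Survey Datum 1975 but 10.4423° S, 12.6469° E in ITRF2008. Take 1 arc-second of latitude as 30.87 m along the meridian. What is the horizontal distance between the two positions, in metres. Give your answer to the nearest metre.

826 m

Δφ = -10.4423° − -10.4476° = +0.0053°; Δλ = 12.6469° − 12.6522° = -0.0053°.
1° of latitude = 3600 × 30.87 = 111132 m.
ΔN = Δφ × 111132 = 589.0 m; ΔE = Δλ × 111132 × cos(-10.4476°) = -0.0053 × 111132 × 0.983421 = -579.2 m.
Distance = √(ΔE² + ΔN²) = √((-579.2)² + 589.0²) = 826.1 m.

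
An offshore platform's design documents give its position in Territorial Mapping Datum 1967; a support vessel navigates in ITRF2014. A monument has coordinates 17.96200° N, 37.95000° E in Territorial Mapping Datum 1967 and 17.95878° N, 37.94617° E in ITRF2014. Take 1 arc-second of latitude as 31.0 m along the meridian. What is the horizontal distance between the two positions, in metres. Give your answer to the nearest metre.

543 m

Δφ = 17.95878° − 17.96200° = -0.00322°; Δλ = 37.94617° − 37.95000° = -0.00383°.
1° of latitude = 3600 × 31.00 = 111600 m.
ΔN = Δφ × 111600 = -359.4 m; ΔE = Δλ × 111600 × cos(17.96200°) = -0.00383 × 111600 × 0.951261 = -406.6 m.
Distance = √(ΔE² + ΔN²) = √((-406.6)² + (-359.4)²) = 542.6 m.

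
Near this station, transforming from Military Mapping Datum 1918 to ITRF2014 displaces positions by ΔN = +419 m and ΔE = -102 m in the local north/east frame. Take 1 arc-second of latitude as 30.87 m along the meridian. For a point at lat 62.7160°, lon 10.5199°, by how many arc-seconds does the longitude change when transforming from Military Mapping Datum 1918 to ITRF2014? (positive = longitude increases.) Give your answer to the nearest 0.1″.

At latitude 62.7160°, cos φ = 0.458401.
1″ of longitude at this latitude = 30.87 × cos φ = 14.1509 m, so Δλ = -102.0 / 14.1509 = -7.208″.

Δλ = -7.2″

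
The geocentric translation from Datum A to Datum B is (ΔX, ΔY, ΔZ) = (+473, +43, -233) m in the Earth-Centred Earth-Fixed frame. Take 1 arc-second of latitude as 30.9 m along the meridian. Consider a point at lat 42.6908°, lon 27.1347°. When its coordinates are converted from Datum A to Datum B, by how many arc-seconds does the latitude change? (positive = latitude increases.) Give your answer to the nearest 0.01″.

Δφ = -15.21″

sin φ = 0.678042, cos φ = 0.735023, sin λ = 0.456084, cos λ = 0.889937.
North component: ΔN = −sin φ cos λ·ΔX − sin φ sin λ·ΔY + cos φ·ΔZ = −(0.678042)(0.889937)(473) − (0.678042)(0.456084)(43) + (0.735023)(-233) = -469.97 m.
1° of latitude spans 3600 × 30.90 = 111240 m, so Δφ = -469.97 / 111240 × 3600 = -15.209″.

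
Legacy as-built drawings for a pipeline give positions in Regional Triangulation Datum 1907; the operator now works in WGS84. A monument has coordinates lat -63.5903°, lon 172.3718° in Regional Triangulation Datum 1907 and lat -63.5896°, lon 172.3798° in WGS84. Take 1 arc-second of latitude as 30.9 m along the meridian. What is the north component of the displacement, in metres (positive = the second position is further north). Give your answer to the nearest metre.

ΔN = 78 m

Δφ = -63.5896° − -63.5903° = +0.0007°; Δλ = 172.3798° − 172.3718° = +0.0080°.
1° of latitude = 3600 × 30.90 = 111240 m.
ΔN = Δφ × 111240 = 77.9 m; ΔE = Δλ × 111240 × cos(-63.5903°) = +0.0080 × 111240 × 0.444787 = 395.8 m.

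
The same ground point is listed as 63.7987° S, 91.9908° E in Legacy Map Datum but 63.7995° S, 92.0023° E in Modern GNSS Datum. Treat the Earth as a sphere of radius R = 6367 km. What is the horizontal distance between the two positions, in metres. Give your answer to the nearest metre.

571 m

Δφ = -63.7995° − -63.7987° = -0.0008°; Δλ = 92.0023° − 91.9908° = +0.0115°.
1° along a meridian = πR/180 = 111125 m.
ΔN = Δφ × 111125 = -88.9 m; ΔE = Δλ × 111125 × cos(-63.7987°) = +0.0115 × 111125 × 0.441526 = 564.2 m.
Distance = √(ΔE² + ΔN²) = √(564.2² + (-88.9)²) = 571.2 m.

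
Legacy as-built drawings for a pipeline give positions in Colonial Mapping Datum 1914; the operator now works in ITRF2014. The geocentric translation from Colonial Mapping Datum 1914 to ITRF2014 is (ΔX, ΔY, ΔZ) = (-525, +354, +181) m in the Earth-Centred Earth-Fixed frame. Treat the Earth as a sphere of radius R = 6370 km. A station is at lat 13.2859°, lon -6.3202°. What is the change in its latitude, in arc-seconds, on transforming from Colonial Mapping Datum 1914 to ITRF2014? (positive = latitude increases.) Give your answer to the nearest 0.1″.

sin φ = 0.229810, cos φ = 0.973235, sin λ = -0.110085, cos λ = 0.993922.
North component: ΔN = −sin φ cos λ·ΔX − sin φ sin λ·ΔY + cos φ·ΔZ = −(0.229810)(0.993922)(-525) − (0.229810)(-0.110085)(354) + (0.973235)(181) = 305.03 m.
1° of latitude spans πR/180 = 111177 m, so Δφ = 305.03 / 111177 × 3600 = 9.877″.

Δφ = 9.9″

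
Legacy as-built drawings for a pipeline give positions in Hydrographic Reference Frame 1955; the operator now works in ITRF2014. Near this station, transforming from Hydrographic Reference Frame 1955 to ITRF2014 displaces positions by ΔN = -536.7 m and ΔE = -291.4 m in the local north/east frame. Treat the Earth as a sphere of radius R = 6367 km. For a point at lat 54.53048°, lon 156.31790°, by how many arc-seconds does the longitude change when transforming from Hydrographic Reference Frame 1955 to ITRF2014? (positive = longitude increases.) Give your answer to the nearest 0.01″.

At latitude 54.53048°, cos φ = 0.580270.
One radian of longitude at latitude φ spans R cos φ, so Δλ = ΔE / (R cos φ) = -291.4 / (6367000 × 0.580270) = -7.8872e-05 rad = -16.269″.

Δλ = -16.27″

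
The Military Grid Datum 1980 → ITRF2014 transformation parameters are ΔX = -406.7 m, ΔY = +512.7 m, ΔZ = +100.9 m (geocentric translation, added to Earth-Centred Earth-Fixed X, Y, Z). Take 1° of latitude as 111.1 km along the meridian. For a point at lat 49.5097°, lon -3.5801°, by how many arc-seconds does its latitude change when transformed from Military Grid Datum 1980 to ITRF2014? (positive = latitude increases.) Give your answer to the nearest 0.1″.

sin φ = 0.760516, cos φ = 0.649319, sin λ = -0.062444, cos λ = 0.998048.
North component: ΔN = −sin φ cos λ·ΔX − sin φ sin λ·ΔY + cos φ·ΔZ = −(0.760516)(0.998048)(-406.7) − (0.760516)(-0.062444)(512.7) + (0.649319)(100.9) = 398.56 m.
1° of latitude spans 111100 m, so Δφ = 398.56 / 111100 × 3600 = 12.915″.

Δφ = 12.9″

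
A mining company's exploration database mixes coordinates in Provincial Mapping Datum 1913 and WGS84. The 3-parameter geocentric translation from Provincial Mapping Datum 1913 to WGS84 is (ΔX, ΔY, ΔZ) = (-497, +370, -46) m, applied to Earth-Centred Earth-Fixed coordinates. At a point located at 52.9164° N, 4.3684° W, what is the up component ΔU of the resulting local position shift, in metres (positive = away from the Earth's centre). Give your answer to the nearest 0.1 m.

ΔU = -352.5 m

At φ = 52.9164°, λ = -4.3684°: sin φ = 0.797757, cos φ = 0.602980, sin λ = -0.076169, cos λ = 0.997095.
ΔU = cos φ cos λ·ΔX + cos φ sin λ·ΔY + sin φ·ΔZ = (0.602980)(0.997095)(-497) + (0.602980)(-0.076169)(370) + (0.797757)(-46) = -352.50 m.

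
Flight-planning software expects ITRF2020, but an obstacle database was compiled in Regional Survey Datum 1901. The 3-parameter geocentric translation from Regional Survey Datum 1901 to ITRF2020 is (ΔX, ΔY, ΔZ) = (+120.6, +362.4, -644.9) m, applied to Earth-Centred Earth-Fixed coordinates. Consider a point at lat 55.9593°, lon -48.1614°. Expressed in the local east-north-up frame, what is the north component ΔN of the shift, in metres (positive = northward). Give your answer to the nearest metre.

ΔN = -204 m

The local north axis is (−sin φ cos λ, −sin φ sin λ, cos φ), giving ΔN = -66.659 + 223.731 − 361.003 = -203.93 m.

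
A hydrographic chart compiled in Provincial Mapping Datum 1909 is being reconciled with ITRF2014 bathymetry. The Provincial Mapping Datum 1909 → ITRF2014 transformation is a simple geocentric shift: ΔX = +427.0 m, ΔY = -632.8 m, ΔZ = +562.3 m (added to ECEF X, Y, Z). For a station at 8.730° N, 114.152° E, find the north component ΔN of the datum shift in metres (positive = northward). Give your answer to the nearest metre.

At φ = 8.730°, λ = 114.152°: sin φ = 0.151778, cos φ = 0.988415, sin λ = 0.912463, cos λ = -0.409159.
ΔN = −sin φ cos λ·ΔX − sin φ sin λ·ΔY + cos φ·ΔZ = −(0.151778)(-0.409159)(427.0) − (0.151778)(0.912463)(-632.8) + (0.988415)(562.3) = 669.94 m.

ΔN = 670 m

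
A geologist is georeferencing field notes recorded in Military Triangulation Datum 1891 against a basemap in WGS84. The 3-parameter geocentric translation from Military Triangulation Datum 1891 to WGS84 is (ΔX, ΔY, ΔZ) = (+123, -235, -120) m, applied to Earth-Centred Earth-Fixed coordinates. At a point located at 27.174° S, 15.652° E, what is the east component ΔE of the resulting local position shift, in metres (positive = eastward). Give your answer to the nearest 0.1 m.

ΔE = -259.5 m

The local east axis at (φ, λ) is (−sin λ, cos λ, 0), so ΔE = −sin(15.652°)·123 + cos(15.652°)·(-235) = -259.47 m.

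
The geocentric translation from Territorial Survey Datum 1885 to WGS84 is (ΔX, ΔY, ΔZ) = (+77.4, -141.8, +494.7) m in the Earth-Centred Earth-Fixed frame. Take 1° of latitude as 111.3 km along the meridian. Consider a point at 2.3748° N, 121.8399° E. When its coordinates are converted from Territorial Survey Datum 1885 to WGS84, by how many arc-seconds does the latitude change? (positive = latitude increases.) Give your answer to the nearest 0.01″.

Δφ = 16.20″

sin φ = 0.041436, cos φ = 0.999141, sin λ = 0.849526, cos λ = -0.527548.
North component: ΔN = −sin φ cos λ·ΔX − sin φ sin λ·ΔY + cos φ·ΔZ = −(0.041436)(-0.527548)(77.4) − (0.041436)(0.849526)(-141.8) + (0.999141)(494.7) = 500.96 m.
1° of latitude spans 111300 m, so Δφ = 500.96 / 111300 × 3600 = 16.204″.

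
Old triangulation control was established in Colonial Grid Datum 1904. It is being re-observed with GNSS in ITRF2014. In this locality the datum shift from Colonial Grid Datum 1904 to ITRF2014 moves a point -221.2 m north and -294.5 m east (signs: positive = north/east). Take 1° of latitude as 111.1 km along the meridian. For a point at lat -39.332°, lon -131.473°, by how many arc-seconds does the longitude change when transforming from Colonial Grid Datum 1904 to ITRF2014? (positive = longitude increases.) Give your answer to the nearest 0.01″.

Δλ = -12.34″

At latitude -39.332°, cos φ = 0.773486.
1° of longitude at this latitude = 111.1 × cos φ = 85.93 km, so Δλ = -294.5 / 85934.3 = -0.0034270° = -12.337″.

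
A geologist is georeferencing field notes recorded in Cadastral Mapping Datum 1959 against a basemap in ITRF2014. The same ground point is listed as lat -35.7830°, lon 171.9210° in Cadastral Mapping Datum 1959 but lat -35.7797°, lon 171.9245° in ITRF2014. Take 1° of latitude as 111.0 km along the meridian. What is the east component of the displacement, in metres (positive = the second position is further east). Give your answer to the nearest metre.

ΔE = 315 m

Δφ = -35.7797° − -35.7830° = +0.0033°; Δλ = 171.9245° − 171.9210° = +0.0035°.
ΔN = Δφ × 111000 = 366.3 m; ΔE = Δλ × 111000 × cos(-35.7830°) = +0.0035 × 111000 × 0.811237 = 315.2 m.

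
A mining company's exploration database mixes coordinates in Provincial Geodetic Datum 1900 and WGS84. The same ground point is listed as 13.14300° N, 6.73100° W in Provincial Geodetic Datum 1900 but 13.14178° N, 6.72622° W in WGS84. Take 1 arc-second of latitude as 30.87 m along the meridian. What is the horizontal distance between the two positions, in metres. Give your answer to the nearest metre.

Δφ = 13.14178° − 13.14300° = -0.00122°; Δλ = -6.72622° − -6.73100° = +0.00478°.
1° of latitude = 3600 × 30.87 = 111132 m.
ΔN = Δφ × 111132 = -135.6 m; ΔE = Δλ × 111132 × cos(13.14300°) = +0.00478 × 111132 × 0.973806 = 517.3 m.
Distance = √(ΔE² + ΔN²) = √(517.3² + (-135.6)²) = 534.8 m.

535 m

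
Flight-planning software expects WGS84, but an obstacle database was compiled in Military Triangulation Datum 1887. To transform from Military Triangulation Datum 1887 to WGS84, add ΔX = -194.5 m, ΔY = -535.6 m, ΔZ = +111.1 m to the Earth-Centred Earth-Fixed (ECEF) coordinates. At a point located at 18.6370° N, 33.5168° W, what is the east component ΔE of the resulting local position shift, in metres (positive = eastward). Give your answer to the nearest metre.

ΔE = -554 m

The local east axis at (φ, λ) is (−sin λ, cos λ, 0), so ΔE = −sin(-33.5168°)·(-194.5) + cos(-33.5168°)·(-535.6) = -553.94 m.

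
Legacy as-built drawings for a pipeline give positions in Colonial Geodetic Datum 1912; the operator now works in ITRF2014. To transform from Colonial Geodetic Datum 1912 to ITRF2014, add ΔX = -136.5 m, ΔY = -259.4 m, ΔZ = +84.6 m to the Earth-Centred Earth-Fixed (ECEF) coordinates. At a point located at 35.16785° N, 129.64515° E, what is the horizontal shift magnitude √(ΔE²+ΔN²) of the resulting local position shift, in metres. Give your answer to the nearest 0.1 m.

302.0 m

At φ = 35.16785°, λ = 129.64515°: sin φ = 0.575974, cos φ = 0.817468, sin λ = 0.770011, cos λ = -0.638031.
ΔE = −sin λ·ΔX + cos λ·ΔY = −(0.770011)·(-136.5) + (-0.638031)·(-259.4) = 270.61 m.
ΔN = −sin φ cos λ·ΔX − sin φ sin λ·ΔY + cos φ·ΔZ = −(0.575974)(-0.638031)(-136.5) − (0.575974)(0.770011)(-259.4) + (0.817468)(84.6) = 134.04 m.
Horizontal magnitude = √(ΔE² + ΔN²) = √(270.61² + 134.04²) = 301.99 m.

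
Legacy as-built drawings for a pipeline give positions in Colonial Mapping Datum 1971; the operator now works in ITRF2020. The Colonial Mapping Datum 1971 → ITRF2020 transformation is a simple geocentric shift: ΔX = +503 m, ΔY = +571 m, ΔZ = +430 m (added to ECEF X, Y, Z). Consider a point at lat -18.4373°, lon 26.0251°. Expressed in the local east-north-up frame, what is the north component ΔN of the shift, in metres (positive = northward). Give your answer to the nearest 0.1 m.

ΔN = 630.1 m

The local north axis is (−sin φ cos λ, −sin φ sin λ, cos φ), giving ΔN = 142.952 + 79.236 + 407.928 = 630.12 m.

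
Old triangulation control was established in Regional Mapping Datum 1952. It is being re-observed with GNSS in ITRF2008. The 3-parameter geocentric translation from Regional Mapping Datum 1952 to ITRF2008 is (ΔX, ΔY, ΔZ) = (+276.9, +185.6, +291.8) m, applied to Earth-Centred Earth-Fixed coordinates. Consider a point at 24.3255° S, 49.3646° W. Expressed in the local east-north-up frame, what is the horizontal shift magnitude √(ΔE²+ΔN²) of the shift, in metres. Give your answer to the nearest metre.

The local east axis at (φ, λ) is (−sin λ, cos λ, 0), so ΔE = −sin(-49.3646°)·276.9 + cos(-49.3646°)·185.6 = 331.00 m.
The local north axis is (−sin φ cos λ, −sin φ sin λ, cos φ), giving ΔN = 74.281 − 58.017 + 265.894 = 282.16 m.
Horizontal magnitude = √(ΔE² + ΔN²) = √(331.00² + 282.16²) = 434.94 m.

435 m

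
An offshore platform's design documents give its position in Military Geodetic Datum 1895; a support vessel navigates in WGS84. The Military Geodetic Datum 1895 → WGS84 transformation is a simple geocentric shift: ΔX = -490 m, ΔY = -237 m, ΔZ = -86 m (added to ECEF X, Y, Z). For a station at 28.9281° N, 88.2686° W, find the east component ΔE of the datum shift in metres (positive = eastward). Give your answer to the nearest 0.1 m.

At φ = 28.9281°, λ = -88.2686°: sin φ = 0.483712, cos φ = 0.875227, sin λ = -0.999543, cos λ = 0.030214.
ΔE = −sin λ·ΔX + cos λ·ΔY = −(-0.999543)·(-490) + (0.030214)·(-237) = -496.94 m.

ΔE = -496.9 m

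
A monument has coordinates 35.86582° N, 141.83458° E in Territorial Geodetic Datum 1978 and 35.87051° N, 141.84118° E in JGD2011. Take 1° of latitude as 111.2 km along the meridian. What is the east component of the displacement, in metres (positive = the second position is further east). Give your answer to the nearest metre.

Δφ = 35.87051° − 35.86582° = +0.00469°; Δλ = 141.84118° − 141.83458° = +0.00660°.
ΔN = Δφ × 111200 = 521.5 m; ΔE = Δλ × 111200 × cos(35.86582°) = +0.00660 × 111200 × 0.810391 = 594.8 m.

ΔE = 595 m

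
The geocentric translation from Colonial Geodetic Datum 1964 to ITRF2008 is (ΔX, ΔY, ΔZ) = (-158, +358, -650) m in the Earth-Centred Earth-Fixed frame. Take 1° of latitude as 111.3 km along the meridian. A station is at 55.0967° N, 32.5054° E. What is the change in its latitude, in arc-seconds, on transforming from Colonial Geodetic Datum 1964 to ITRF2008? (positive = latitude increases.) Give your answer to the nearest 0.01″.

Δφ = -13.60″

sin φ = 0.820119, cos φ = 0.572193, sin λ = 0.537379, cos λ = 0.843341.
North component: ΔN = −sin φ cos λ·ΔX − sin φ sin λ·ΔY + cos φ·ΔZ = −(0.820119)(0.843341)(-158) − (0.820119)(0.537379)(358) + (0.572193)(-650) = -420.42 m.
1° of latitude spans 111300 m, so Δφ = -420.42 / 111300 × 3600 = -13.599″.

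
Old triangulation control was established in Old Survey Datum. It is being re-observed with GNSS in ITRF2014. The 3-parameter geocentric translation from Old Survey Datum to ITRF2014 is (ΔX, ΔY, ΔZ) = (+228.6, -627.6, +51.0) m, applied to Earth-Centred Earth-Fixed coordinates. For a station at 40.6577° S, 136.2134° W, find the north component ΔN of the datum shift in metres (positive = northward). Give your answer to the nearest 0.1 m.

The local north axis is (−sin φ cos λ, −sin φ sin λ, cos φ), giving ΔN = -107.524 + 282.952 + 38.689 = 214.12 m.

ΔN = 214.1 m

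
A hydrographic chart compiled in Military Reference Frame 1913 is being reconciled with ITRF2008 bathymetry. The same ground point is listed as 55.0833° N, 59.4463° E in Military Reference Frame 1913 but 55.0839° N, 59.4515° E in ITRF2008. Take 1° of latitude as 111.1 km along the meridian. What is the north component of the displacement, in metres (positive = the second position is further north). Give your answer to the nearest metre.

ΔN = 67 m

Δφ = 55.0839° − 55.0833° = +0.0006°; Δλ = 59.4515° − 59.4463° = +0.0052°.
ΔN = Δφ × 111100 = 66.7 m; ΔE = Δλ × 111100 × cos(55.0833°) = +0.0052 × 111100 × 0.572385 = 330.7 m.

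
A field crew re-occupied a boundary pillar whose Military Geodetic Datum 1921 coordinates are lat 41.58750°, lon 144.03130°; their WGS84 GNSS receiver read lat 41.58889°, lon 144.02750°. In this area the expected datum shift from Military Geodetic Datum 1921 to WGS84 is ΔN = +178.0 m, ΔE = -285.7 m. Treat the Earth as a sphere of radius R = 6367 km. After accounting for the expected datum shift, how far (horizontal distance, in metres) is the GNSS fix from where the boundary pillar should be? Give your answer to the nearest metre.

38 m

Observed coordinate differences: Δφ = +0.00139°, Δλ = -0.00380°.
Converting to metres (1° lat = 111125 m, cos φ = 0.747943): observed ΔN = 154.5 m, observed ΔE = -315.8 m.
Subtracting the expected shift leaves a residual of 154.5 − (178.0) = -23.5 m north and -315.8 − (-285.7) = -30.1 m east.
Residual distance = √((-23.5)² + (-30.1)²) = 38.2 m.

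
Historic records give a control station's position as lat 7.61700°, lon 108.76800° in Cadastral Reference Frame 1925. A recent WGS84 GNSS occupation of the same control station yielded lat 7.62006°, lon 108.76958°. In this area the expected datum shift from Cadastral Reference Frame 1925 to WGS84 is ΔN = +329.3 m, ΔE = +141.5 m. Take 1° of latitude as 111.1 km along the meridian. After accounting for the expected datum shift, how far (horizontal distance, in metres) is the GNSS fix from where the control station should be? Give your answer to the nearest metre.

34 m

Observed coordinate differences: Δφ = +0.00306°, Δλ = +0.00158°.
Converting to metres (1° lat = 111100 m, cos φ = 0.991176): observed ΔN = 340.0 m, observed ΔE = 174.0 m.
Subtracting the expected shift leaves a residual of 340.0 − (329.3) = 10.7 m north and 174.0 − (141.5) = 32.5 m east.
Residual distance = √(10.7² + 32.5²) = 34.2 m.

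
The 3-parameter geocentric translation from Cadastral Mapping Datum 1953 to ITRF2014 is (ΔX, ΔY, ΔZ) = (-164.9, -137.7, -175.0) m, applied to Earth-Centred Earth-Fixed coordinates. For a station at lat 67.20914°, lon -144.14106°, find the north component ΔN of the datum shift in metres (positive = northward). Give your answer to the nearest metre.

The local north axis is (−sin φ cos λ, −sin φ sin λ, cos φ), giving ΔN = -123.211 − 74.366 − 67.789 = -265.37 m.

ΔN = -265 m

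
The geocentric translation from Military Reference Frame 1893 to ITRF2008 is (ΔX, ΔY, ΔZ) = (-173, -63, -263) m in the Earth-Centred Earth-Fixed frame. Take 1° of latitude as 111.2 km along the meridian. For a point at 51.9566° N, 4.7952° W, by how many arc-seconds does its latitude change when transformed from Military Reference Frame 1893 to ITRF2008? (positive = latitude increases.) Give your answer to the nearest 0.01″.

sin φ = 0.787544, cos φ = 0.616258, sin λ = -0.083594, cos λ = 0.996500.
North component: ΔN = −sin φ cos λ·ΔX − sin φ sin λ·ΔY + cos φ·ΔZ = −(0.787544)(0.996500)(-173) − (0.787544)(-0.083594)(-63) + (0.616258)(-263) = -30.46 m.
1° of latitude spans 111200 m, so Δφ = -30.46 / 111200 × 3600 = -0.986″.

Δφ = -0.99″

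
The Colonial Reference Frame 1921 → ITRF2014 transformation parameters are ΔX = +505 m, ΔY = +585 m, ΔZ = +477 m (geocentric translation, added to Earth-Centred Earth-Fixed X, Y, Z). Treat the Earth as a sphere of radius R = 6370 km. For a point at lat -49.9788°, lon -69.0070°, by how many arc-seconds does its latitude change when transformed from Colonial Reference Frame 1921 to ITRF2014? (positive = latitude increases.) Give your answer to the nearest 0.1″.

sin φ = -0.765807, cos φ = 0.643071, sin λ = -0.933624, cos λ = 0.358254.
North component: ΔN = −sin φ cos λ·ΔX − sin φ sin λ·ΔY + cos φ·ΔZ = −(-0.765807)(0.358254)(505) − (-0.765807)(-0.933624)(585) + (0.643071)(477) = 27.03 m.
1° of latitude spans πR/180 = 111177 m, so Δφ = 27.03 / 111177 × 3600 = 0.875″.

Δφ = 0.9″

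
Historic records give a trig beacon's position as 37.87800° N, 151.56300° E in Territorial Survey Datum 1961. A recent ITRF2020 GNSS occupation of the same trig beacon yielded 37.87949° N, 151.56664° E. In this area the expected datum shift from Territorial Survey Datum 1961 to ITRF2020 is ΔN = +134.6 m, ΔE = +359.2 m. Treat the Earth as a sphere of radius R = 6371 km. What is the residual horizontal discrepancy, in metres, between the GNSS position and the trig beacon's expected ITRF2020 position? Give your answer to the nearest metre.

Observed coordinate differences: Δφ = +0.00149°, Δλ = +0.00364°.
Converting to metres (1° lat = 111195 m, cos φ = 0.789320): observed ΔN = 165.7 m, observed ΔE = 319.5 m.
Subtracting the expected shift leaves a residual of 165.7 − (134.6) = 31.1 m north and 319.5 − (359.2) = -39.7 m east.
Residual distance = √(31.1² + (-39.7)²) = 50.4 m.

50 m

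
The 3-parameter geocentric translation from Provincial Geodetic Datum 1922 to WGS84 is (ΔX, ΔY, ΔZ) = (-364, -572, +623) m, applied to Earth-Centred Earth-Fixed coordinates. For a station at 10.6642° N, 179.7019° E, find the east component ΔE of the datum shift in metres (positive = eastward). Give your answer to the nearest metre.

ΔE = 574 m

At φ = 10.6642°, λ = 179.7019°: sin φ = 0.185053, cos φ = 0.982729, sin λ = 0.005203, cos λ = -0.999986.
ΔE = −sin λ·ΔX + cos λ·ΔY = −(0.005203)·(-364) + (-0.999986)·(-572) = 573.89 m.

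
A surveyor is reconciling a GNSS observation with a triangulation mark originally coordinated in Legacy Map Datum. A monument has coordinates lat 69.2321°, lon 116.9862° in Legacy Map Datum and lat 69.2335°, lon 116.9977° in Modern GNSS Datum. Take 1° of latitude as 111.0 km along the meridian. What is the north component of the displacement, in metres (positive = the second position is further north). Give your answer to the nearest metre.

ΔN = 155 m

Δφ = 69.2335° − 69.2321° = +0.0014°; Δλ = 116.9977° − 116.9862° = +0.0115°.
ΔN = Δφ × 111000 = 155.4 m; ΔE = Δλ × 111000 × cos(69.2321°) = +0.0115 × 111000 × 0.354583 = 452.6 m.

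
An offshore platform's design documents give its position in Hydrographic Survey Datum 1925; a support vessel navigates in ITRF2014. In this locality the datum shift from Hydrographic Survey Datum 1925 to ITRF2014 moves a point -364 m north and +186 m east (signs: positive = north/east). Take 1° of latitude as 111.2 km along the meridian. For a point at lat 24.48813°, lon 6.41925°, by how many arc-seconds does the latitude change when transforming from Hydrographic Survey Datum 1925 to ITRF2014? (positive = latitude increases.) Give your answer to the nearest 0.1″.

1° of latitude = 111.2 km, so Δφ = -364.0 / 111200 = -0.0032734° = -11.784″.

Δφ = -11.8″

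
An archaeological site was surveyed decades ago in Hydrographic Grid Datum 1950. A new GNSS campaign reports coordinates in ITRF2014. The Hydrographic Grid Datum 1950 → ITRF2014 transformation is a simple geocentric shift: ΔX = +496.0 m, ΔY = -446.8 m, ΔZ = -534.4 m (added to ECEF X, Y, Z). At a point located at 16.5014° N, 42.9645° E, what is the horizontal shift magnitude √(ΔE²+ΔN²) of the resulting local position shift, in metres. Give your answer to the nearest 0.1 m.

849.7 m

The local east axis at (φ, λ) is (−sin λ, cos λ, 0), so ΔE = −sin(42.9645°)·496.0 + cos(42.9645°)·(-446.8) = -665.00 m.
The local north axis is (−sin φ cos λ, −sin φ sin λ, cos φ), giving ΔN = -103.095 + 86.494 − 512.390 = -528.99 m.
Horizontal magnitude = √(ΔE² + ΔN²) = √((-665.00)² + (-528.99)²) = 849.74 m.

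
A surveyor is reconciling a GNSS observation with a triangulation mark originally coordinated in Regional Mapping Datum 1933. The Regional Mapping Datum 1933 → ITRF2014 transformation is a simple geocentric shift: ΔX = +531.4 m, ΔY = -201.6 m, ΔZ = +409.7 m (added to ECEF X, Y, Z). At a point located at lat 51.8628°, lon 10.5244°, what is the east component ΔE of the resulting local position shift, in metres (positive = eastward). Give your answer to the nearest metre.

At φ = 51.8628°, λ = 10.5244°: sin φ = 0.786534, cos φ = 0.617547, sin λ = 0.182654, cos λ = 0.983177.
ΔE = −sin λ·ΔX + cos λ·ΔY = −(0.182654)·(531.4) + (0.983177)·(-201.6) = -295.27 m.

ΔE = -295 m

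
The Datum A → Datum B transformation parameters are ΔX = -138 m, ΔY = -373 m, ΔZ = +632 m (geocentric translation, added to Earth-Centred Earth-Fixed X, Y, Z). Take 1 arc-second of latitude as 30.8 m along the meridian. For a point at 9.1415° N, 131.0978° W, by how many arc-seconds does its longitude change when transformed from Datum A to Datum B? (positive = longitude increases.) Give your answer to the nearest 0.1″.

sin φ = 0.158873, cos φ = 0.987299, sin λ = -0.753589, cos λ = -0.657346.
East component: ΔE = −sin λ·ΔX + cos λ·ΔY = −(-0.753589)(-138) + (-0.657346)(-373) = 141.19 m.
1° of latitude spans 3600 × 30.80 = 110880 m; at latitude φ, 1° of longitude spans that × cos φ = 109471.7 m, so Δλ = 141.19 / 109471.7 × 3600 = 4.643″.

Δλ = 4.6″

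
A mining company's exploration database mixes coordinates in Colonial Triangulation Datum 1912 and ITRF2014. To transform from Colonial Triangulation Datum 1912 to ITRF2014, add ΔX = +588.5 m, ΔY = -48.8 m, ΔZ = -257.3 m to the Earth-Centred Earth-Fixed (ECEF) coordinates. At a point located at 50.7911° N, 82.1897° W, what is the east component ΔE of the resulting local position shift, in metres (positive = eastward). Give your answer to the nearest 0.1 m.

ΔE = 576.4 m

The local east axis at (φ, λ) is (−sin λ, cos λ, 0), so ΔE = −sin(-82.1897°)·588.5 + cos(-82.1897°)·(-48.8) = 576.41 m.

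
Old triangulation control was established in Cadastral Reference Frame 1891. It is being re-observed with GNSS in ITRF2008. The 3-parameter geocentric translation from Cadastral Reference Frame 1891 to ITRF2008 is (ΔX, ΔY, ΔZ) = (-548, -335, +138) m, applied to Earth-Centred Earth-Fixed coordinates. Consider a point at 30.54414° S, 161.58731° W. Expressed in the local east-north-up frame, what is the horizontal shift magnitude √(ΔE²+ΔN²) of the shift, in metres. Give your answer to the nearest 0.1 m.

460.2 m

At φ = -30.54414°, λ = -161.58731°: sin φ = -0.508202, cos φ = 0.861238, sin λ = -0.315859, cos λ = -0.948806.
ΔE = −sin λ·ΔX + cos λ·ΔY = −(-0.315859)·(-548) + (-0.948806)·(-335) = 144.76 m.
ΔN = −sin φ cos λ·ΔX − sin φ sin λ·ΔY + cos φ·ΔZ = −(-0.508202)(-0.948806)(-548) − (-0.508202)(-0.315859)(-335) + (0.861238)(138) = 436.86 m.
Horizontal magnitude = √(ΔE² + ΔN²) = √(144.76² + 436.86²) = 460.22 m.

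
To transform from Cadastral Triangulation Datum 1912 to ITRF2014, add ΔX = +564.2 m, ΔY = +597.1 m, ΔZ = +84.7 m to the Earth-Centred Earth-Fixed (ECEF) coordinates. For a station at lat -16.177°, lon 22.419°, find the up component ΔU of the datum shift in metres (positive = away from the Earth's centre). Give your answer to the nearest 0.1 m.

The local up (radial) axis is (cos φ cos λ, cos φ sin λ, sin φ), giving ΔU = 500.907 + 218.704 − 23.598 = 696.01 m.

ΔU = 696.0 m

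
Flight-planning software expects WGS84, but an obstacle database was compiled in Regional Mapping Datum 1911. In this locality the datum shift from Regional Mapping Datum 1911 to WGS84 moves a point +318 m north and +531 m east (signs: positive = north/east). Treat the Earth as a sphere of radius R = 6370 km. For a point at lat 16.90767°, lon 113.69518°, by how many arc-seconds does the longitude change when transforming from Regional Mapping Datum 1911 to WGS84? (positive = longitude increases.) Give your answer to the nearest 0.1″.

At latitude 16.90767°, cos φ = 0.956775.
One radian of longitude at latitude φ spans R cos φ, so Δλ = ΔE / (R cos φ) = 531.0 / (6370000 × 0.956775) = 8.7126e-05 rad = 17.971″.

Δλ = 18.0″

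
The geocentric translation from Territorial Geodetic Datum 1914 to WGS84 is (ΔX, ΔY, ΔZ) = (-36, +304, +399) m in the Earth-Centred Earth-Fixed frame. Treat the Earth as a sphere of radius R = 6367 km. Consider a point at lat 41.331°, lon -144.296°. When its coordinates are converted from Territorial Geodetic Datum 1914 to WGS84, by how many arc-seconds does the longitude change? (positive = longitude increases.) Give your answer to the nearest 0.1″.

Δλ = -11.6″

sin φ = 0.660408, cos φ = 0.750907, sin λ = -0.583598, cos λ = -0.812043.
East component: ΔE = −sin λ·ΔX + cos λ·ΔY = −(-0.583598)(-36) + (-0.812043)(304) = -267.87 m.
1° of latitude spans πR/180 = 111125 m; at latitude φ, 1° of longitude spans that × cos φ = 83444.6 m, so Δλ = -267.87 / 83444.6 × 3600 = -11.557″.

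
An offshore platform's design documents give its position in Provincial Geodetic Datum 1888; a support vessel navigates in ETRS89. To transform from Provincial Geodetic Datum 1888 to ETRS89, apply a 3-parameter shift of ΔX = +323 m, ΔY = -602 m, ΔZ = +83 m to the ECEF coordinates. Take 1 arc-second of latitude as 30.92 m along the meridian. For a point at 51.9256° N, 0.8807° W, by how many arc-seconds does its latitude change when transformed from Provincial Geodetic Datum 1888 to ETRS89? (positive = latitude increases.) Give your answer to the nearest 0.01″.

Δφ = -6.80″

sin φ = 0.787211, cos φ = 0.616684, sin λ = -0.015371, cos λ = 0.999882.
North component: ΔN = −sin φ cos λ·ΔX − sin φ sin λ·ΔY + cos φ·ΔZ = −(0.787211)(0.999882)(323) − (0.787211)(-0.015371)(-602) + (0.616684)(83) = -210.34 m.
1° of latitude spans 3600 × 30.92 = 111312 m, so Δφ = -210.34 / 111312 × 3600 = -6.803″.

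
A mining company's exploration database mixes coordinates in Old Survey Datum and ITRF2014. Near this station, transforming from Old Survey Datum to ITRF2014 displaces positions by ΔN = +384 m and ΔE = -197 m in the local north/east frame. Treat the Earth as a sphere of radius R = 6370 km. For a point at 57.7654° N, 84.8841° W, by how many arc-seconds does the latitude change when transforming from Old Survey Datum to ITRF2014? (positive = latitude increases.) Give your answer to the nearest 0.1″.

Δφ = 12.4″

On a sphere of radius R, 1 rad of latitude = R, so Δφ = ΔN / R = 384.0 / 6370000 = 6.0283e-05 rad = 12.434″.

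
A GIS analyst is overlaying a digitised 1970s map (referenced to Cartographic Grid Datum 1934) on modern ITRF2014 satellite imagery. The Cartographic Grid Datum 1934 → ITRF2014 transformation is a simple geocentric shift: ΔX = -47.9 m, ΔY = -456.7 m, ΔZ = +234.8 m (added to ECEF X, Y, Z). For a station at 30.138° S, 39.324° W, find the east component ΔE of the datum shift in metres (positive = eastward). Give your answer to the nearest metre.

At φ = -30.138°, λ = -39.324°: sin φ = -0.502084, cos φ = 0.864819, sin λ = -0.633705, cos λ = 0.773575.
ΔE = −sin λ·ΔX + cos λ·ΔY = −(-0.633705)·(-47.9) + (0.773575)·(-456.7) = -383.65 m.

ΔE = -384 m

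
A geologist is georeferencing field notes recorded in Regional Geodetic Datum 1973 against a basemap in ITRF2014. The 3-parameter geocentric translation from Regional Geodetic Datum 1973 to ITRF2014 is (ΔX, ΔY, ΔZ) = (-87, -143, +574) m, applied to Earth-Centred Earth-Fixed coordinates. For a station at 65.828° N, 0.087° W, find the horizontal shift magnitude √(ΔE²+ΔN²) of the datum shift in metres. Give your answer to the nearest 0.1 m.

345.3 m

The local east axis at (φ, λ) is (−sin λ, cos λ, 0), so ΔE = −sin(-0.087°)·(-87) + cos(-0.087°)·(-143) = -143.13 m.
The local north axis is (−sin φ cos λ, −sin φ sin λ, cos φ), giving ΔN = 79.372 − 0.198 + 235.040 = 314.21 m.
Horizontal magnitude = √(ΔE² + ΔN²) = √((-143.13)² + 314.21²) = 345.28 m.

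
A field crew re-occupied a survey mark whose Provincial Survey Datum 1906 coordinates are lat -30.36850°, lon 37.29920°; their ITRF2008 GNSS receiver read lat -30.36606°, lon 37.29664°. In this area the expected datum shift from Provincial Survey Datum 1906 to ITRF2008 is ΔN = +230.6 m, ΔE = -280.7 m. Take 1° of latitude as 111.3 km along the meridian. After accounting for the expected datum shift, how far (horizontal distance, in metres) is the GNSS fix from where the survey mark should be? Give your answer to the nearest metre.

54 m

Observed coordinate differences: Δφ = +0.00244°, Δλ = -0.00256°.
Converting to metres (1° lat = 111300 m, cos φ = 0.862792): observed ΔN = 271.6 m, observed ΔE = -245.8 m.
Subtracting the expected shift leaves a residual of 271.6 − (230.6) = 41.0 m north and -245.8 − (-280.7) = 34.9 m east.
Residual distance = √(41.0² + 34.9²) = 53.8 m.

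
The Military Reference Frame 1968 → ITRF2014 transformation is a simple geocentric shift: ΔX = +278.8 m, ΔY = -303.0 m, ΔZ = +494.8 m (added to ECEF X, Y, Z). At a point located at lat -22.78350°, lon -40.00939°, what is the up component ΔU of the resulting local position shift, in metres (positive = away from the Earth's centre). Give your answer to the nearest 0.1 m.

ΔU = 184.9 m

At φ = -22.78350°, λ = -40.00939°: sin φ = -0.387250, cos φ = 0.921975, sin λ = -0.642913, cos λ = 0.765939.
ΔU = cos φ cos λ·ΔX + cos φ sin λ·ΔY + sin φ·ΔZ = (0.921975)(0.765939)(278.8) + (0.921975)(-0.642913)(-303.0) + (-0.387250)(494.8) = 184.87 m.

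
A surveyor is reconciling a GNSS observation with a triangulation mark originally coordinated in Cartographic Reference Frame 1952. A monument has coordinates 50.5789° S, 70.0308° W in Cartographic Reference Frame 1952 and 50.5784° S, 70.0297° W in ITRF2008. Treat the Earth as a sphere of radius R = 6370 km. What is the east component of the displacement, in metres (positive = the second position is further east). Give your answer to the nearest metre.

Δφ = -50.5784° − -50.5789° = +0.0005°; Δλ = -70.0297° − -70.0308° = +0.0011°.
1° along a meridian = πR/180 = 111177 m.
ΔN = Δφ × 111177 = 55.6 m; ΔE = Δλ × 111177 × cos(-50.5789°) = +0.0011 × 111177 × 0.635015 = 77.7 m.

ΔE = 78 m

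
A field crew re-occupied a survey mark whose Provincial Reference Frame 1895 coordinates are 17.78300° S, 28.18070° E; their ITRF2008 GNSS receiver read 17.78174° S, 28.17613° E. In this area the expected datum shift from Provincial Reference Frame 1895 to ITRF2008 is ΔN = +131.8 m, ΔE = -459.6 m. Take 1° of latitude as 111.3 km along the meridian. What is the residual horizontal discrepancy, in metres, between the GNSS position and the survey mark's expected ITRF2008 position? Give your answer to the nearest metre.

26 m

Observed coordinate differences: Δφ = +0.00126°, Δλ = -0.00457°.
Converting to metres (1° lat = 111300 m, cos φ = 0.952220): observed ΔN = 140.2 m, observed ΔE = -484.3 m.
Subtracting the expected shift leaves a residual of 140.2 − (131.8) = 8.4 m north and -484.3 − (-459.6) = -24.7 m east.
Residual distance = √(8.4² + (-24.7)²) = 26.1 m.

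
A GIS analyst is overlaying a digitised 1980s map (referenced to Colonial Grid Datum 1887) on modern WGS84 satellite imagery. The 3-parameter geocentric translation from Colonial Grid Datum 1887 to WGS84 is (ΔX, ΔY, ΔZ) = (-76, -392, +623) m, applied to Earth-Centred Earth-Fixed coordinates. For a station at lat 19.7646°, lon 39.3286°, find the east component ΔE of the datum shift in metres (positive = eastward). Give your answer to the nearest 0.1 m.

The local east axis at (φ, λ) is (−sin λ, cos λ, 0), so ΔE = −sin(39.3286°)·(-76) + cos(39.3286°)·(-392) = -255.06 m.

ΔE = -255.1 m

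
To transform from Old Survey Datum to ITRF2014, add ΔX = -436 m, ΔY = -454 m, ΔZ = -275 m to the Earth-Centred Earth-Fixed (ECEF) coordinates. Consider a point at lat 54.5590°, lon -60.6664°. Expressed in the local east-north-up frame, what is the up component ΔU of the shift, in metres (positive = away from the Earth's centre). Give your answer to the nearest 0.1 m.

At φ = 54.5590°, λ = -60.6664°: sin φ = 0.814713, cos φ = 0.579864, sin λ = -0.871782, cos λ = 0.489894.
ΔU = cos φ cos λ·ΔX + cos φ sin λ·ΔY + sin φ·ΔZ = (0.579864)(0.489894)(-436) + (0.579864)(-0.871782)(-454) + (0.814713)(-275) = -118.40 m.

ΔU = -118.4 m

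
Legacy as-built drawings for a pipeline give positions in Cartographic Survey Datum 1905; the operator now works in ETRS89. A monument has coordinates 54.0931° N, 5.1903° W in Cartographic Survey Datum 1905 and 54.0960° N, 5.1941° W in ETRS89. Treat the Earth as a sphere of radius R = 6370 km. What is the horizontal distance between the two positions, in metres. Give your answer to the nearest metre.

407 m

Δφ = 54.0960° − 54.0931° = +0.0029°; Δλ = -5.1941° − -5.1903° = -0.0038°.
1° along a meridian = πR/180 = 111177 m.
ΔN = Δφ × 111177 = 322.4 m; ΔE = Δλ × 111177 × cos(54.0931°) = -0.0038 × 111177 × 0.586470 = -247.8 m.
Distance = √(ΔE² + ΔN²) = √((-247.8)² + 322.4²) = 406.6 m.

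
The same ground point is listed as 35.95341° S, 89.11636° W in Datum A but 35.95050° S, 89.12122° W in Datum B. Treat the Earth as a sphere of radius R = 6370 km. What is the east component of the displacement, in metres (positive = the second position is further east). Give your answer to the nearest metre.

Δφ = -35.95050° − -35.95341° = +0.00291°; Δλ = -89.12122° − -89.11636° = -0.00486°.
1° along a meridian = πR/180 = 111177 m.
ΔN = Δφ × 111177 = 323.5 m; ΔE = Δλ × 111177 × cos(-35.95341°) = -0.00486 × 111177 × 0.809495 = -437.4 m.

ΔE = -437 m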